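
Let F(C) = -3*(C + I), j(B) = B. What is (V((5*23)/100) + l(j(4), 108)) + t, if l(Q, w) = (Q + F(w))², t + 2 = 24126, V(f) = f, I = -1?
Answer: 2492283/20 ≈ 1.2461e+5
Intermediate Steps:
t = 24124 (t = -2 + 24126 = 24124)
F(C) = 3 - 3*C (F(C) = -3*(C - 1) = -3*(-1 + C) = 3 - 3*C)
l(Q, w) = (3 + Q - 3*w)² (l(Q, w) = (Q + (3 - 3*w))² = (3 + Q - 3*w)²)
(V((5*23)/100) + l(j(4), 108)) + t = ((5*23)/100 + (3 + 4 - 3*108)²) + 24124 = (115*(1/100) + (3 + 4 - 324)²) + 24124 = (23/20 + (-317)²) + 24124 = (23/20 + 100489) + 24124 = 2009803/20 + 24124 = 2492283/20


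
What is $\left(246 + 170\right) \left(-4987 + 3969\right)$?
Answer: $-423488$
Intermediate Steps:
$\left(246 + 170\right) \left(-4987 + 3969\right) = 416 \left(-1018\right) = -423488$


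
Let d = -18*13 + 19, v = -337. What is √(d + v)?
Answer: 2*I*√138 ≈ 23.495*I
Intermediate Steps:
d = -215 (d = -234 + 19 = -215)
√(d + v) = √(-215 - 337) = √(-552) = 2*I*√138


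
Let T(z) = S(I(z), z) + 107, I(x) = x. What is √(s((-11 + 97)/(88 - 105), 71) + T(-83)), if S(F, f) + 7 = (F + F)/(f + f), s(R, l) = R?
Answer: √27727/17 ≈ 9.7950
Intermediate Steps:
S(F, f) = -7 + F/f (S(F, f) = -7 + (F + F)/(f + f) = -7 + (2*F)/((2*f)) = -7 + (2*F)*(1/(2*f)) = -7 + F/f)
T(z) = 101 (T(z) = (-7 + z/z) + 107 = (-7 + 1) + 107 = -6 + 107 = 101)
√(s((-11 + 97)/(88 - 105), 71) + T(-83)) = √((-11 + 97)/(88 - 105) + 101) = √(86/(-17) + 101) = √(86*(-1/17) + 101) = √(-86/17 + 101) = √(1631/17) = √27727/17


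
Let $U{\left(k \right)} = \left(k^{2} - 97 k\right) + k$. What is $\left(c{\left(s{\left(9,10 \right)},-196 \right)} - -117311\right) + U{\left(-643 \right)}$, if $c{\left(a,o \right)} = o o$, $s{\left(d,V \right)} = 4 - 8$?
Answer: $630904$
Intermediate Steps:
$s{\left(d,V \right)} = -4$ ($s{\left(d,V \right)} = 4 - 8 = -4$)
$c{\left(a,o \right)} = o^{2}$
$U{\left(k \right)} = k^{2} - 96 k$
$\left(c{\left(s{\left(9,10 \right)},-196 \right)} - -117311\right) + U{\left(-643 \right)} = \left(\left(-196\right)^{2} - -117311\right) - 643 \left(-96 - 643\right) = \left(38416 + 117311\right) - -475177 = 155727 + 475177 = 630904$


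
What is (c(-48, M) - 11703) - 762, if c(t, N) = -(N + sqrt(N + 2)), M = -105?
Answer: -12360 - I*sqrt(103) ≈ -12360.0 - 10.149*I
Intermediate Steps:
c(t, N) = -N - sqrt(2 + N) (c(t, N) = -(N + sqrt(2 + N)) = -N - sqrt(2 + N))
(c(-48, M) - 11703) - 762 = ((-1*(-105) - sqrt(2 - 105)) - 11703) - 762 = ((105 - sqrt(-103)) - 11703) - 762 = ((105 - I*sqrt(103)) - 11703) - 762 = (-11598 - I*sqrt(103)) - 762 = -12360 - I*sqrt(103)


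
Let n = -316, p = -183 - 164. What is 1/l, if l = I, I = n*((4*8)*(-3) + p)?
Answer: 1/139988 ≈ 7.1435e-6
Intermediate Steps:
p = -347
I = 139988 (I = -316*((4*8)*(-3) - 347) = -316*(32*(-3) - 347) = -316*(-96 - 347) = -316*(-443) = 139988)
l = 139988
1/l = 1/139988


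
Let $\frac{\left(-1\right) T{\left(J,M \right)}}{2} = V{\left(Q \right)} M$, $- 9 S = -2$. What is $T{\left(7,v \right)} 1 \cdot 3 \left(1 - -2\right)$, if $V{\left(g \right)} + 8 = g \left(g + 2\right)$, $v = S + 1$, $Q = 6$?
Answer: $-880$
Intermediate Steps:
$S = \frac{2}{9}$ ($S = \left(- \frac{1}{9}\right) \left(-2\right) = \frac{2}{9} \approx 0.22222$)
$v = \frac{11}{9}$ ($v = \frac{2}{9} + 1 = \frac{11}{9} \approx 1.2222$)
$V{\left(g \right)} = -8 + g \left(2 + g\right)$ ($V{\left(g \right)} = -8 + g \left(g + 2\right) = -8 + g \left(2 + g\right)$)
$T{\left(J,M \right)} = - 80 M$ ($T{\left(J,M \right)} = - 2 \left(-8 + 6^{2} + 2 \cdot 6\right) M = - 2 \left(-8 + 36 + 12\right) M = - 2 \cdot 40 M = - 80 M$)
$T{\left(7,v \right)} 1 \cdot 3 \left(1 - -2\right) = \left(-80\right) \frac{11}{9} \cdot 1 \cdot 3 \left(1 - -2\right) = - \frac{880 \cdot 3 \left(1 + 2\right)}{9} = - \frac{880 \cdot 3 \cdot 3}{9} = \left(- \frac{880}{9}\right) 9 = -880$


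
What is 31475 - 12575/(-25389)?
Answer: 799131350/25389 ≈ 31476.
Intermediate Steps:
31475 - 12575/(-25389) = 31475 - 12575*(-1/25389) = 31475 + 12575/25389 = 799131350/25389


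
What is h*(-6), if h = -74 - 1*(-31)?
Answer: 258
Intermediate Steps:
h = -43 (h = -74 + 31 = -43)
h*(-6) = -43*(-6) = 258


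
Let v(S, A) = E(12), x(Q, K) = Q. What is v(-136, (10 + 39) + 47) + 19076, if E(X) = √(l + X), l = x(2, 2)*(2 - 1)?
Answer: 19076 + √14 ≈ 19080.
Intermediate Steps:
l = 2 (l = 2*(2 - 1) = 2*1 = 2)
E(X) = √(2 + X)
v(S, A) = √14 (v(S, A) = √(2 + 12) = √14)
v(-136, (10 + 39) + 47) + 19076 = √14 + 19076 = 19076 + √14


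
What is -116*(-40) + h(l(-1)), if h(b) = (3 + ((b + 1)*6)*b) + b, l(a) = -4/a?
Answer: 4767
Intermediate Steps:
h(b) = 3 + b + b*(6 + 6*b) (h(b) = (3 + ((1 + b)*6)*b) + b = (3 + (6 + 6*b)*b) + b = (3 + b*(6 + 6*b)) + b = 3 + b + b*(6 + 6*b))
-116*(-40) + h(l(-1)) = -116*(-40) + (3 + 6*(-4/(-1))² + 7*(-4/(-1))) = 4640 + (3 + 6*(-4*(-1))² + 7*(-4*(-1))) = 4640 + (3 + 6*4² + 7*4) = 4640 + (3 + 6*16 + 28) = 4640 + (3 + 96 + 28) = 4640 + 127 = 4767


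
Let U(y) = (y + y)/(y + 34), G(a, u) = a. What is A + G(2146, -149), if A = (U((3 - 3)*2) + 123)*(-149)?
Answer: -16181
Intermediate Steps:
U(y) = 2*y/(34 + y) (U(y) = (2*y)/(34 + y) = 2*y/(34 + y))
A = -18327 (A = (2*((3 - 3)*2)/(34 + (3 - 3)*2) + 123)*(-149) = (2*(0*2)/(34 + 0*2) + 123)*(-149) = (2*0/(34 + 0) + 123)*(-149) = (2*0/34 + 123)*(-149) = (2*0*(1/34) + 123)*(-149) = (0 + 123)*(-149) = 123*(-149) = -18327)
A + G(2146, -149) = -18327 + 2146 = -16181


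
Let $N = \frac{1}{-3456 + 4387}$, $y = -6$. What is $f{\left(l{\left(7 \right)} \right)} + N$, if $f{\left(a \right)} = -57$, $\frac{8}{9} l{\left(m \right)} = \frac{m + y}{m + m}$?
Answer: $- \frac{53066}{931} \approx -56.999$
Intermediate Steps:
$l{\left(m \right)} = \frac{9 \left(-6 + m\right)}{16 m}$ ($l{\left(m \right)} = \frac{9 \frac{m - 6}{m + m}}{8} = \frac{9 \frac{-6 + m}{2 m}}{8} = \frac{9 \left(-6 + m\right)}{16 m}$)
$N = \frac{1}{931} \approx 0.0010741$
$f{\left(l{\left(7 \right)} \right)} + N = -57 + \frac{1}{931} = - \frac{53066}{931}$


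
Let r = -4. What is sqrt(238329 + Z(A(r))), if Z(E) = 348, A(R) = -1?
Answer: sqrt(238677) ≈ 488.55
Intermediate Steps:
sqrt(238329 + Z(A(r))) = sqrt(238329 + 348) = sqrt(238677)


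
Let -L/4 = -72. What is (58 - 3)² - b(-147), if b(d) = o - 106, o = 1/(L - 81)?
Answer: 648116/207 ≈ 3131.0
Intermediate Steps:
L = 288 (L = -4*(-72) = 288)
o = 1/207 (o = 1/(288 - 81) = 1/207 ≈ 0.0048309)
b(d) = -21941/207 (b(d) = 1/207 - 106 = -21941/207)
(58 - 3)² - b(-147) = (58 - 3)² - 1*(-21941/207) = 55² + 21941/207 = 3025 + 21941/207 = 648116/207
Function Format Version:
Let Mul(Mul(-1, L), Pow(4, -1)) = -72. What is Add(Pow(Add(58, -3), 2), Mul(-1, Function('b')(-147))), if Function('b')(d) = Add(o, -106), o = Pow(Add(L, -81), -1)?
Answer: Rational(648116, 207) ≈ 3131.0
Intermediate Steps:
L = 288 (L = Mul(-4, -72) = 288)
o = Rational(1, 207) (o = Pow(Add(288, -81), -1) = Pow(207, -1) = Rational(1, 207) ≈ 0.0048309)
Function('b')(d) = Rational(-21941, 207) (Function('b')(d) = Add(Rational(1, 207), -106) = Rational(-21941, 207))
Add(Pow(Add(58, -3), 2), Mul(-1, Function('b')(-147))) = Add(Pow(Add(58, -3), 2), Mul(-1, Rational(-21941, 207))) = Add(Pow(55, 2), Rational(21941, 207)) = Add(3025, Rational(21941, 207)) = Rational(648116, 207)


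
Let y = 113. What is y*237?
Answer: 26781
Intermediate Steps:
y*237 = 113*237 = 26781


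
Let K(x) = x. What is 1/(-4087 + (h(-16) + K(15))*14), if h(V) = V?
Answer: -1/4101 ≈ -0.00024384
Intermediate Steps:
1/(-4087 + (h(-16) + K(15))*14) = 1/(-4087 + (-16 + 15)*14) = 1/(-4087 - 1*14) = 1/(-4087 - 14) = 1/(-4101) = -1/4101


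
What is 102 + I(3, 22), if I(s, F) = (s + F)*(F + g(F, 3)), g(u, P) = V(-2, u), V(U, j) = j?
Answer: 1202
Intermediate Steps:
g(u, P) = u
I(s, F) = 2*F*(F + s) (I(s, F) = (s + F)*(F + F) = (F + s)*(2*F) = 2*F*(F + s))
102 + I(3, 22) = 102 + 2*22*(22 + 3) = 102 + 2*22*25 = 102 + 1100 = 1202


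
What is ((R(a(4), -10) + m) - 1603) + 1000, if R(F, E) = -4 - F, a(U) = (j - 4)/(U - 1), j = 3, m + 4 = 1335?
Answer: 2173/3 ≈ 724.33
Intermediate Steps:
m = 1331 (m = -4 + 1335 = 1331)
a(U) = -1/(-1 + U) (a(U) = (3 - 4)/(U - 1) = -1/(-1 + U))
((R(a(4), -10) + m) - 1603) + 1000 = (((-4 - (-1)/(-1 + 4)) + 1331) - 1603) + 1000 = (((-4 - (-1)/3) + 1331) - 1603) + 1000 = (((-4 - 1*(-⅓)) + 1331) - 1603) + 1000 = (((-4 + ⅓) + 1331) - 1603) + 1000 = ((-11/3 + 1331) - 1603) + 1000 = (3982/3 - 1603) + 1000 = -827/3 + 1000 = 2173/3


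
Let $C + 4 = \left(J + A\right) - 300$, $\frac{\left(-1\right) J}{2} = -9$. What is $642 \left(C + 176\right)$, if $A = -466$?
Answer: $-369792$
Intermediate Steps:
$J = 18$ ($J = \left(-2\right) \left(-9\right) = 18$)
$C = -752$ ($C = -4 + \left(\left(18 - 466\right) - 300\right) = -4 - 748 = -752$)
$642 \left(C + 176\right) = 642 \left(-752 + 176\right) = 642 \left(-576\right) = -369792$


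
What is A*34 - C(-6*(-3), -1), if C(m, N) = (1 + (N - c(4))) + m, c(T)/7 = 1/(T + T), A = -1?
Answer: -409/8 ≈ -51.125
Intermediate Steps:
c(T) = 7/(2*T) (c(T) = 7/(T + T) = 7/((2*T)) = 7*(1/(2*T)) = 7/(2*T))
C(m, N) = ⅛ + N + m (C(m, N) = (1 + (N - 7/(2*4))) + m = (1 + (N - 1*7/8)) + m = (1 + (N - 7/8)) + m = (1 + (-7/8 + N)) + m = (⅛ + N) + m = ⅛ + N + m)
A*34 - C(-6*(-3), -1) = -1*34 - (⅛ - 1 - 6*(-3)) = -34 - (⅛ - 1 + 18) = -34 - 1*137/8 = -34 - 137/8 = -409/8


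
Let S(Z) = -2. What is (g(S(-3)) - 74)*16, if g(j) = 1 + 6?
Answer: -1072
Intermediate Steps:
g(j) = 7
(g(S(-3)) - 74)*16 = (7 - 74)*16 = -67*16 = -1072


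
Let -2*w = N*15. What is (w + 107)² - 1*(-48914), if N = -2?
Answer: 63798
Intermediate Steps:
w = 15 (w = -(-1)*15 = -½*(-30) = 15)
(w + 107)² - 1*(-48914) = (15 + 107)² - 1*(-48914) = 122² + 48914 = 14884 + 48914 = 63798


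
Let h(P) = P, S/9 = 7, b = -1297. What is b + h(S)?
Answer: -1234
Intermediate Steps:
S = 63 (S = 9*7 = 63)
b + h(S) = -1297 + 63 = -1234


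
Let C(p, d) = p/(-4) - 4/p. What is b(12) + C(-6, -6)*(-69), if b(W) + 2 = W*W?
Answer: -15/2 ≈ -7.5000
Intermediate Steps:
b(W) = -2 + W² (b(W) = -2 + W*W = -2 + W²)
C(p, d) = -4/p - p/4 (C(p, d) = p*(-¼) - 4/p = -p/4 - 4/p = -4/p - p/4)
b(12) + C(-6, -6)*(-69) = (-2 + 12²) + (-4/(-6) - ¼*(-6))*(-69) = (-2 + 144) + (-4*(-⅙) + 3/2)*(-69) = 142 + (⅔ + 3/2)*(-69) = 142 + (13/6)*(-69) = 142 - 299/2 = -15/2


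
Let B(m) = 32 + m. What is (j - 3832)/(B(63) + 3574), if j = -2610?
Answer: -6442/3669 ≈ -1.7558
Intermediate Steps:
(j - 3832)/(B(63) + 3574) = (-2610 - 3832)/((32 + 63) + 3574) = -6442/(95 + 3574) = -6442/3669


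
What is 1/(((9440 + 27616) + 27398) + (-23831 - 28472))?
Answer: 1/12151 ≈ 8.2298e-5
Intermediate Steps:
1/(((9440 + 27616) + 27398) + (-23831 - 28472)) = 1/((37056 + 27398) - 52303) = 1/(64454 - 52303) = 1/12151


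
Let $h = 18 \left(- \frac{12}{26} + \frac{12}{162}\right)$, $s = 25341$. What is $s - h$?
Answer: $\frac{988571}{39} \approx 25348.0$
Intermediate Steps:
$h = - \frac{272}{39}$ ($h = 18 \left(\left(-12\right) \frac{1}{26} + 12 \cdot \frac{1}{162}\right) = 18 \left(- \frac{6}{13} + \frac{2}{27}\right) = 18 \left(- \frac{136}{351}\right) = - \frac{272}{39} \approx -6.9744$)
$s - h = 25341 - - \frac{272}{39} = 25341 + \frac{272}{39} = \frac{988571}{39}$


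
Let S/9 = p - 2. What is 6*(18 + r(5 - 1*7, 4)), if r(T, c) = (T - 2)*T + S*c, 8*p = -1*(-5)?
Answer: -141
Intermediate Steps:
p = 5/8 (p = (-1*(-5))/8 = (⅛)*5 = 5/8 ≈ 0.62500)
S = -99/8 (S = 9*(5/8 - 2) = 9*(-11/8) = -99/8 ≈ -12.375)
r(T, c) = -99*c/8 + T*(-2 + T) (r(T, c) = (T - 2)*T - 99*c/8 = (-2 + T)*T - 99*c/8 = T*(-2 + T) - 99*c/8 = -99*c/8 + T*(-2 + T))
6*(18 + r(5 - 1*7, 4)) = 6*(18 + ((5 - 1*7)² - 2*(5 - 1*7) - 99/8*4)) = 6*(18 + ((5 - 7)² - 2*(5 - 7) - 99/2)) = 6*(18 + ((-2)² - 2*(-2) - 99/2)) = 6*(18 + (4 + 4 - 99/2)) = 6*(18 - 83/2) = 6*(-47/2) = -141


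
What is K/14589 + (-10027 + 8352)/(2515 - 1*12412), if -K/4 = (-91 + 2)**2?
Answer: -96379991/48129111 ≈ -2.0025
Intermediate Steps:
K = -31684 (K = -4*(-91 + 2)**2 = -4*(-89)**2 = -4*7921 = -31684)
K/14589 + (-10027 + 8352)/(2515 - 1*12412) = -31684/14589 + (-10027 + 8352)/(2515 - 1*12412) = -31684*1/14589 - 1675/(2515 - 12412) = -31684/14589 - 1675/(-9897) = -31684/14589 - 1675*(-1/9897) = -31684/14589 + 1675/9897 = -96379991/48129111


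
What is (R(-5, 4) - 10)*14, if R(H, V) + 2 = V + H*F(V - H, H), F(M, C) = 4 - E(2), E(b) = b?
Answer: -252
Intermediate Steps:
F(M, C) = 2 (F(M, C) = 4 - 1*2 = 4 - 2 = 2)
R(H, V) = -2 + V + 2*H (R(H, V) = -2 + (V + H*2) = -2 + (V + 2*H) = -2 + V + 2*H)
(R(-5, 4) - 10)*14 = ((-2 + 4 + 2*(-5)) - 10)*14 = ((-2 + 4 - 10) - 10)*14 = (-8 - 10)*14 = -18*14 = -252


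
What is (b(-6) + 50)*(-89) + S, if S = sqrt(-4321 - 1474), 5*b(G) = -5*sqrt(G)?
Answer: -4450 + I*sqrt(5795) + 89*I*sqrt(6) ≈ -4450.0 + 294.13*I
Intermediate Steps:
b(G) = -sqrt(G) (b(G) = (-5*sqrt(G))/5 = -sqrt(G))
S = I*sqrt(5795) (S = sqrt(-5795) = I*sqrt(5795) ≈ 76.125*I)
(b(-6) + 50)*(-89) + S = (-sqrt(-6) + 50)*(-89) + I*sqrt(5795) = (-I*sqrt(6) + 50)*(-89) + I*sqrt(5795) = (50 - I*sqrt(6))*(-89) + I*sqrt(5795) = (-4450 + 89*I*sqrt(6)) + I*sqrt(5795) = -4450 + I*sqrt(5795) + 89*I*sqrt(6)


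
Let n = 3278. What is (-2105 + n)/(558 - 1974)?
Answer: -391/472 ≈ -0.82839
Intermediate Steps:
(-2105 + n)/(558 - 1974) = (-2105 + 3278)/(558 - 1974) = 1173/(-1416) = 1173*(-1/1416) = -391/472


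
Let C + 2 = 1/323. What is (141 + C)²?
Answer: 2015830404/104329 ≈ 19322.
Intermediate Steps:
C = -645/323 (C = -2 + 1/323 = -645/323 ≈ -1.9969)
(141 + C)² = (141 - 645/323)² = (44898/323)² = 2015830404/104329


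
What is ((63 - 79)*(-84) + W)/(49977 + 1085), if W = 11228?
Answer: 6286/25531 ≈ 0.24621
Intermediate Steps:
((63 - 79)*(-84) + W)/(49977 + 1085) = ((63 - 79)*(-84) + 11228)/(49977 + 1085) = (-16*(-84) + 11228)/51062 = (1344 + 11228)*(1/51062) = 12572*(1/51062) = 6286/25531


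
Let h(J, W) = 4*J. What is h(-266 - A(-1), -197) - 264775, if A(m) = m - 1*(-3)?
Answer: -265847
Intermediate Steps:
A(m) = 3 + m (A(m) = m + 3 = 3 + m)
h(-266 - A(-1), -197) - 264775 = 4*(-266 - (3 - 1)) - 264775 = 4*(-266 - 1*2) - 264775 = 4*(-266 - 2) - 264775 = 4*(-268) - 264775 = -1072 - 264775 = -265847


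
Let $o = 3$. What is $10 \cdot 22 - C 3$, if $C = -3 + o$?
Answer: $0$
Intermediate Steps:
$C = 0$ ($C = -3 + 3 = 0$)
$10 \cdot 22 - C 3 = 10 \cdot 22 \left(-1\right) 0 \cdot 3 = 220 \cdot 0 \cdot 3 = 220 \cdot 0 = 0$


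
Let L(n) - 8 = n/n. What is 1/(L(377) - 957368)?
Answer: -1/957359 ≈ -1.0445e-6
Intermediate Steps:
L(n) = 9 (L(n) = 8 + n/n = 8 + 1 = 9)
1/(L(377) - 957368) = 1/(9 - 957368) = 1/(-957359) = -1/957359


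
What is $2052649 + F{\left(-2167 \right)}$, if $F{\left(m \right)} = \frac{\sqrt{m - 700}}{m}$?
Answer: $2052649 - \frac{i \sqrt{2867}}{2167} \approx 2.0526 \cdot 10^{6} - 0.024709 i$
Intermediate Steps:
$F{\left(m \right)} = \frac{\sqrt{-700 + m}}{m}$
$2052649 + F{\left(-2167 \right)} = 2052649 + \frac{\sqrt{-700 - 2167}}{-2167} = 2052649 - \frac{\sqrt{-2867}}{2167} = 2052649 - \frac{i \sqrt{2867}}{2167}$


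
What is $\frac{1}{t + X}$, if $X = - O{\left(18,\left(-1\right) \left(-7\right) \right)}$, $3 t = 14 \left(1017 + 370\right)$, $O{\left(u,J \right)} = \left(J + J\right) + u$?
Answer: $\frac{3}{19322} \approx 0.00015526$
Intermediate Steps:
$O{\left(u,J \right)} = u + 2 J$ ($O{\left(u,J \right)} = 2 J + u = u + 2 J$)
$t = \frac{19418}{3}$ ($t = \frac{14 \left(1017 + 370\right)}{3} = \frac{14 \cdot 1387}{3} = \frac{1}{3} \cdot 19418 = \frac{19418}{3} \approx 6472.7$)
$X = -32$ ($X = - (18 + 2 \left(\left(-1\right) \left(-7\right)\right)) = - (18 + 2 \cdot 7) = - (18 + 14) = \left(-1\right) 32 = -32$)
$\frac{1}{t + X} = \frac{1}{\frac{19418}{3} - 32} = \frac{1}{\frac{19322}{3}} = \frac{3}{19322}$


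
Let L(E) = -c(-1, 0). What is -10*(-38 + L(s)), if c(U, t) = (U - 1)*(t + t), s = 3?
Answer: 380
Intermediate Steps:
c(U, t) = 2*t*(-1 + U) (c(U, t) = (-1 + U)*(2*t) = 2*t*(-1 + U))
L(E) = 0 (L(E) = -2*0*(-1 - 1) = -2*0*(-2) = -1*0 = 0)
-10*(-38 + L(s)) = -10*(-38 + 0) = -10*(-38) = 380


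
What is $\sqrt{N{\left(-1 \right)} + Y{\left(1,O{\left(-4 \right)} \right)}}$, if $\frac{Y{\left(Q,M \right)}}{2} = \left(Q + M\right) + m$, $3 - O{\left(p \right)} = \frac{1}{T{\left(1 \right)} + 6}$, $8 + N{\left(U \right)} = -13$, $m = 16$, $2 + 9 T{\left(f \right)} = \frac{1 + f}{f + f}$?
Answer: $\frac{\sqrt{52417}}{53} \approx 4.3198$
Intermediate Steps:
$T{\left(f \right)} = - \frac{2}{9} + \frac{1 + f}{18 f}$ ($T{\left(f \right)} = - \frac{2}{9} + \frac{\left(1 + f\right) \frac{1}{f + f}}{9} = - \frac{2}{9} + \frac{\left(1 + f\right) \frac{1}{2 f}}{9} = - \frac{2}{9} + \frac{\frac{1}{2} \frac{1}{f} \left(1 + f\right)}{9} = - \frac{2}{9} + \frac{1 + f}{18 f}$)
$N{\left(U \right)} = -21$ ($N{\left(U \right)} = -8 - 13 = -21$)
$O{\left(p \right)} = \frac{150}{53}$ ($O{\left(p \right)} = 3 - \frac{1}{\frac{1 - 3}{18 \cdot 1} + 6} = 3 - \frac{1}{\frac{1}{18} \cdot 1 \left(1 - 3\right) + 6} = 3 - \frac{1}{\frac{1}{18} \cdot 1 \left(-2\right) + 6} = 3 - \frac{1}{- \frac{1}{9} + 6} = 3 - \frac{1}{\frac{53}{9}} = 3 - \frac{9}{53} = \frac{150}{53}$)
$Y{\left(Q,M \right)} = 32 + 2 M + 2 Q$ ($Y{\left(Q,M \right)} = 2 \left(\left(Q + M\right) + 16\right) = 2 \left(\left(M + Q\right) + 16\right) = 2 \left(16 + M + Q\right) = 32 + 2 M + 2 Q$)
$\sqrt{N{\left(-1 \right)} + Y{\left(1,O{\left(-4 \right)} \right)}} = \sqrt{-21 + \left(32 + 2 \cdot \frac{150}{53} + 2 \cdot 1\right)} = \sqrt{-21 + \left(32 + \frac{300}{53} + 2\right)} = \sqrt{-21 + \frac{2102}{53}} = \sqrt{\frac{989}{53}} = \frac{\sqrt{52417}}{53}$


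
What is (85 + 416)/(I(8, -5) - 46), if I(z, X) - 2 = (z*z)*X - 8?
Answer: -167/124 ≈ -1.3468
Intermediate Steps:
I(z, X) = -6 + X*z**2 (I(z, X) = 2 + ((z*z)*X - 8) = 2 + (z**2*X - 8) = 2 + (X*z**2 - 8) = 2 + (-8 + X*z**2) = -6 + X*z**2)
(85 + 416)/(I(8, -5) - 46) = (85 + 416)/((-6 - 5*8**2) - 46) = 501/((-6 - 5*64) - 46) = 501/((-6 - 320) - 46) = 501/(-326 - 46) = 501/(-372) = 501*(-1/372) = -167/124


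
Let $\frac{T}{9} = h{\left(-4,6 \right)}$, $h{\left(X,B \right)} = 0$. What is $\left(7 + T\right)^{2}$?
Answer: $49$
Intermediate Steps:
$T = 0$ ($T = 9 \cdot 0 = 0$)
$\left(7 + T\right)^{2} = \left(7 + 0\right)^{2} = 7^{2} = 49$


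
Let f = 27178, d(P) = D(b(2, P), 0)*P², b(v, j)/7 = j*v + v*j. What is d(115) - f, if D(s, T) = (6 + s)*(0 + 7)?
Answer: 298619772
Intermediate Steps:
b(v, j) = 14*j*v (b(v, j) = 7*(j*v + v*j) = 7*(j*v + j*v) = 7*(2*j*v) = 14*j*v)
D(s, T) = 42 + 7*s (D(s, T) = (6 + s)*7 = 42 + 7*s)
d(P) = P²*(42 + 196*P) (d(P) = (42 + 7*(14*P*2))*P² = (42 + 7*(28*P))*P² = (42 + 196*P)*P² = P²*(42 + 196*P))
d(115) - f = 115²*(42 + 196*115) - 1*27178 = 13225*(42 + 22540) - 27178 = 13225*22582 - 27178 = 298646950 - 27178 = 298619772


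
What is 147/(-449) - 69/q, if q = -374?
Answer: -23997/167926 ≈ -0.14290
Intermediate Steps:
147/(-449) - 69/q = 147/(-449) - 69/(-374) = 147*(-1/449) - 69*(-1/374) = -147/449 + 69/374 = -23997/167926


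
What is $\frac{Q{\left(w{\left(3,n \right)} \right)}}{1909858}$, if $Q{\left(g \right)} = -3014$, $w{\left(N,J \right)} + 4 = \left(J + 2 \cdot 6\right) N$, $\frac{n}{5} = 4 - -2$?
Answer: $- \frac{1507}{954929} \approx -0.0015781$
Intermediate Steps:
$n = 30$ ($n = 5 \left(4 - -2\right) = 5 \left(4 + 2\right) = 5 \cdot 6 = 30$)
$w{\left(N,J \right)} = -4 + N \left(12 + J\right)$ ($w{\left(N,J \right)} = -4 + \left(J + 2 \cdot 6\right) N = -4 + \left(J + 12\right) N = -4 + \left(12 + J\right) N = -4 + N \left(12 + J\right)$)
$\frac{Q{\left(w{\left(3,n \right)} \right)}}{1909858} = - \frac{3014}{1909858} = \left(-3014\right) \frac{1}{1909858} = - \frac{1507}{954929}$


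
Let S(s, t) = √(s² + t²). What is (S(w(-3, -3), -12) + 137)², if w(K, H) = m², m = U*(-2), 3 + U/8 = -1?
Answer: 16796129 + 1096*√1048585 ≈ 1.7918e+7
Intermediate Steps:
U = -32 (U = -24 + 8*(-1) = -24 - 8 = -32)
m = 64 (m = -32*(-2) = 64)
w(K, H) = 4096 (w(K, H) = 64² = 4096)
(S(w(-3, -3), -12) + 137)² = (√(4096² + (-12)²) + 137)² = (√(16777216 + 144) + 137)² = (√16777360 + 137)² = (4*√1048585 + 137)² = (137 + 4*√1048585)²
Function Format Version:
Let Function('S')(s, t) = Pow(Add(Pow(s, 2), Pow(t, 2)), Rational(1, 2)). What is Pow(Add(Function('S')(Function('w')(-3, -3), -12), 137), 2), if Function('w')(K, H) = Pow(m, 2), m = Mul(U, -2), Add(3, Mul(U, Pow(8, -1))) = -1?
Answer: Add(16796129, Mul(1096, Pow(1048585, Rational(1, 2)))) ≈ 1.7918e+7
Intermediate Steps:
U = -32 (U = Add(-24, Mul(8, -1)) = Add(-24, -8) = -32)
m = 64 (m = Mul(-32, -2) = 64)
Function('w')(K, H) = 4096 (Function('w')(K, H) = Pow(64, 2) = 4096)
Pow(Add(Function('S')(Function('w')(-3, -3), -12), 137), 2) = Pow(Add(Pow(Add(Pow(4096, 2), Pow(-12, 2)), Rational(1, 2)), 137), 2) = Pow(Add(Pow(Add(16777216, 144), Rational(1, 2)), 137), 2) = Pow(Add(Pow(16777360, Rational(1, 2)), 137), 2) = Pow(Add(Mul(4, Pow(1048585, Rational(1, 2))), 137), 2) = Pow(Add(137, Mul(4, Pow(1048585, Rational(1, 2)))), 2)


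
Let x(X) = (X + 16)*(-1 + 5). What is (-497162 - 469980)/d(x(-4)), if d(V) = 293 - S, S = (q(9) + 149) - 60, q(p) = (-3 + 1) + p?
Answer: -967142/197 ≈ -4909.4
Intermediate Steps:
x(X) = 64 + 4*X (x(X) = (16 + X)*4 = 64 + 4*X)
q(p) = -2 + p
S = 96 (S = ((-2 + 9) + 149) - 60 = (7 + 149) - 60 = 156 - 60 = 96)
d(V) = 197 (d(V) = 293 - 1*96 = 293 - 96 = 197)
(-497162 - 469980)/d(x(-4)) = (-497162 - 469980)/197 = -967142*1/197 = -967142/197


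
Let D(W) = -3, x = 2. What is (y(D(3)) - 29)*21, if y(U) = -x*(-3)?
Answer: -483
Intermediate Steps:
y(U) = 6 (y(U) = -1*2*(-3) = -2*(-3) = 6)
(y(D(3)) - 29)*21 = (6 - 29)*21 = -23*21 = -483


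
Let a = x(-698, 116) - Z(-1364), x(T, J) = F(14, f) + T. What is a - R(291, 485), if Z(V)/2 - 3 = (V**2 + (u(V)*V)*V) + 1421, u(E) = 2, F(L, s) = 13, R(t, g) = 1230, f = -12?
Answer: -11167739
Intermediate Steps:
Z(V) = 2848 + 6*V**2 (Z(V) = 6 + 2*((V**2 + (2*V)*V) + 1421) = 6 + 2*((V**2 + 2*V**2) + 1421) = 6 + 2*(3*V**2 + 1421) = 6 + 2*(1421 + 3*V**2) = 6 + (2842 + 6*V**2) = 2848 + 6*V**2)
x(T, J) = 13 + T
a = -11166509 (a = (13 - 698) - (2848 + 6*(-1364)**2) = -685 - (2848 + 6*1860496) = -685 - (2848 + 11162976) = -685 - 1*11165824 = -685 - 11165824 = -11166509)
a - R(291, 485) = -11166509 - 1*1230 = -11166509 - 1230 = -11167739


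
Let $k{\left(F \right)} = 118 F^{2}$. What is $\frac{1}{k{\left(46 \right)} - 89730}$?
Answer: $\frac{1}{159958} \approx 6.2516 \cdot 10^{-6}$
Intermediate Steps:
$\frac{1}{k{\left(46 \right)} - 89730} = \frac{1}{118 \cdot 46^{2} - 89730} = \frac{1}{118 \cdot 2116 - 89730} = \frac{1}{249688 - 89730} = \frac{1}{159958}$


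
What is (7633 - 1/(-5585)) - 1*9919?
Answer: -12767309/5585 ≈ -2286.0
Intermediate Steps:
(7633 - 1/(-5585)) - 1*9919 = (7633 - 1*(-1/5585)) - 9919 = (7633 + 1/5585) - 9919 = 42630306/5585 - 9919 = -12767309/5585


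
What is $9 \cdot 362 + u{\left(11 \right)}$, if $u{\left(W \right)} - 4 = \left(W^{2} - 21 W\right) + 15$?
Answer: $3167$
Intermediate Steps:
$u{\left(W \right)} = 19 + W^{2} - 21 W$ ($u{\left(W \right)} = 4 + \left(\left(W^{2} - 21 W\right) + 15\right) = 4 + \left(15 + W^{2} - 21 W\right) = 19 + W^{2} - 21 W$)
$9 \cdot 362 + u{\left(11 \right)} = 9 \cdot 362 + \left(19 + 11^{2} - 231\right) = 3258 + \left(19 + 121 - 231\right) = 3258 - 91 = 3167$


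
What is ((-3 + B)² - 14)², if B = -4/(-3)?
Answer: 10201/81 ≈ 125.94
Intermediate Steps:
B = 4/3 (B = -4*(-⅓) = 4/3 ≈ 1.3333)
((-3 + B)² - 14)² = ((-3 + 4/3)² - 14)² = ((-5/3)² - 14)² = (25/9 - 14)² = (-101/9)² = 10201/81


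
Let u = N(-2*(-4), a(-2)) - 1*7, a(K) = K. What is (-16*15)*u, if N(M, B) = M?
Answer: -240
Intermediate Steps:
u = 1 (u = -2*(-4) - 1*7 = 8 - 7 = 1)
(-16*15)*u = -16*15*1 = -240*1 = -240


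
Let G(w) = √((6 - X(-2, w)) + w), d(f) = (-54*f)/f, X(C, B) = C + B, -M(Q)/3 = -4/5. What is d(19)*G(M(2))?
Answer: -108*√2 ≈ -152.74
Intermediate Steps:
M(Q) = 12/5 (M(Q) = -(-12)/5 = -3*(-⅘) = 12/5)
X(C, B) = B + C
d(f) = -54
G(w) = 2*√2 (G(w) = √((6 - (w - 2)) + w) = √((6 - (-2 + w)) + w) = √((6 + (2 - w)) + w) = √((8 - w) + w) = √8 = 2*√2)
d(19)*G(M(2)) = -108*√2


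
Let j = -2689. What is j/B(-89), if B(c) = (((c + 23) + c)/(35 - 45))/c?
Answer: 478642/31 ≈ 15440.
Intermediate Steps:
B(c) = (-23/10 - c/5)/c (B(c) = (((23 + c) + c)/(-10))/c = ((23 + 2*c)*(-⅒))/c = (-23/10 - c/5)/c)
j/B(-89) = -2689*(-890/(-23 - 2*(-89))) = -2689*(-890/(-23 + 178)) = -2689/((⅒)*(-1/89)*155) = -2689/(-31/178) = -2689*(-178/31) = 478642/31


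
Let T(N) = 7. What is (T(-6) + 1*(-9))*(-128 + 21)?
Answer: 214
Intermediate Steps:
(T(-6) + 1*(-9))*(-128 + 21) = (7 + 1*(-9))*(-128 + 21) = (7 - 9)*(-107) = -2*(-107) = 214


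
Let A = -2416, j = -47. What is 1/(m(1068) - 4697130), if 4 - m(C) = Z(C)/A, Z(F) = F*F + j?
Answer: -2416/11347115839 ≈ -2.1292e-7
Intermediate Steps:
Z(F) = -47 + F² (Z(F) = F*F - 47 = F² - 47 = -47 + F²)
m(C) = 9617/2416 + C²/2416 (m(C) = 4 - (-47 + C²)/(-2416) = 4 - (-47 + C²)*(-1)/2416 = 4 - (47/2416 - C²/2416) = 4 + (-47/2416 + C²/2416) = 9617/2416 + C²/2416)
1/(m(1068) - 4697130) = 1/((9617/2416 + (1/2416)*1068²) - 4697130) = 1/((9617/2416 + (1/2416)*1140624) - 4697130) = 1/((9617/2416 + 71289/151) - 4697130) = 1/(1150241/2416 - 4697130) = 1/(-11347115839/2416) = -2416/11347115839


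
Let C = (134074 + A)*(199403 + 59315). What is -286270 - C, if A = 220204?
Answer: -91658381874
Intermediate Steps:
C = 91658095604 (C = (134074 + 220204)*(199403 + 59315) = 354278*258718 = 91658095604)
-286270 - C = -286270 - 1*91658095604 = -286270 - 91658095604 = -91658381874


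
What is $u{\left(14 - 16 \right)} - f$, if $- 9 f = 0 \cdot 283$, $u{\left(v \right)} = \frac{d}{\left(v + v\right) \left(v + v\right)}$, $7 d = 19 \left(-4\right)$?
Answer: $- \frac{19}{28} \approx -0.67857$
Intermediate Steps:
$d = - \frac{76}{7}$ ($d = \frac{19 \left(-4\right)}{7} = \frac{1}{7} \left(-76\right) = - \frac{76}{7} \approx -10.857$)
$u{\left(v \right)} = - \frac{19}{7 v^{2}}$ ($u{\left(v \right)} = - \frac{76}{7 \left(v + v\right) \left(v + v\right)} = - \frac{76}{7 \cdot 2 v 2 v} = - \frac{76}{7 \cdot 4 v^{2}} = - \frac{76 \frac{1}{4 v^{2}}}{7} = - \frac{19}{7 v^{2}}$)
$f = 0$ ($f = - \frac{0 \cdot 283}{9} = \left(- \frac{1}{9}\right) 0 = 0$)
$u{\left(14 - 16 \right)} - f = - \frac{19}{7 \left(14 - 16\right)^{2}} - 0 = - \frac{19}{7 \left(14 - 16\right)^{2}} + 0 = - \frac{19}{7 \cdot 4} + 0 = \left(- \frac{19}{7}\right) \frac{1}{4} + 0 = - \frac{19}{28} + 0 = - \frac{19}{28}$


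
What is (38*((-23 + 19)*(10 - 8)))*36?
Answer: -10944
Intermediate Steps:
(38*((-23 + 19)*(10 - 8)))*36 = (38*(-4*2))*36 = (38*(-8))*36 = -304*36 = -10944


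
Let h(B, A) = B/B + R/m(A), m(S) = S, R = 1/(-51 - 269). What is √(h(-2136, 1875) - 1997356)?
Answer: I*√17976195000015/3000 ≈ 1413.3*I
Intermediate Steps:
R = -1/320 (R = 1/(-320) = -1/320 ≈ -0.0031250)
h(B, A) = 1 - 1/(320*A) (h(B, A) = B/B - 1/(320*A) = 1 - 1/(320*A))
√(h(-2136, 1875) - 1997356) = √((-1/320 + 1875)/1875 - 1997356) = √((1/1875)*(599999/320) - 1997356) = √(599999/600000 - 1997356) = √(-1198413000001/600000) = I*√17976195000015/3000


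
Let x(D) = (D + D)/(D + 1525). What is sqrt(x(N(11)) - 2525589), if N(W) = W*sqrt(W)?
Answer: sqrt(-3851523225 - 27781457*sqrt(11))/sqrt(1525 + 11*sqrt(11)) ≈ 1589.2*I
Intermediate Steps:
N(W) = W**(3/2)
x(D) = 2*D/(1525 + D) (x(D) = (2*D)/(1525 + D) = 2*D/(1525 + D))
sqrt(x(N(11)) - 2525589) = sqrt(2*11**(3/2)/(1525 + 11**(3/2)) - 2525589) = sqrt(2*(11*sqrt(11))/(1525 + 11*sqrt(11)) - 2525589) = sqrt(22*sqrt(11)/(1525 + 11*sqrt(11)) - 2525589) = sqrt(-2525589 + 22*sqrt(11)/(1525 + 11*sqrt(11)))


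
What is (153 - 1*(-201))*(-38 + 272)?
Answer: 82836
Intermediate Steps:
(153 - 1*(-201))*(-38 + 272) = (153 + 201)*234 = 354*234 = 82836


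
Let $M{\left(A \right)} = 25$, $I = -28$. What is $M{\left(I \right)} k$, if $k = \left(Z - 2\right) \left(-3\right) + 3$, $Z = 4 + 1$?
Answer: $-150$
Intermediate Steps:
$Z = 5$
$k = -6$ ($k = \left(5 - 2\right) \left(-3\right) + 3 = 3 \left(-3\right) + 3 = -9 + 3 = -6$)
$M{\left(I \right)} k = 25 \left(-6\right) = -150$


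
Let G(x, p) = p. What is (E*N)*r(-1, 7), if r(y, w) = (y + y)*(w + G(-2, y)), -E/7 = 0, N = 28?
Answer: 0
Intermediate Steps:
E = 0 (E = -7*0 = 0)
r(y, w) = 2*y*(w + y) (r(y, w) = (y + y)*(w + y) = (2*y)*(w + y) = 2*y*(w + y))
(E*N)*r(-1, 7) = (0*28)*(2*(-1)*(7 - 1)) = 0*(2*(-1)*6) = 0*(-12) = 0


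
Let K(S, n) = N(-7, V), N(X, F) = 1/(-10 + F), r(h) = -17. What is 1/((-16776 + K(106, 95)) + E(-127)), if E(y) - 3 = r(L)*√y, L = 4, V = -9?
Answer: -6055072/101575291127 + 6137*I*√127/101575291127 ≈ -5.9612e-5 + 6.8088e-7*I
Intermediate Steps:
E(y) = 3 - 17*√y
K(S, n) = -1/19 (K(S, n) = 1/(-10 - 9) = 1/(-19) = -1/19)
1/((-16776 + K(106, 95)) + E(-127)) = 1/((-16776 - 1/19) + (3 - 17*I*√127)) = 1/(-318745/19 + (3 - 17*I*√127)) = 1/(-318688/19 - 17*I*√127)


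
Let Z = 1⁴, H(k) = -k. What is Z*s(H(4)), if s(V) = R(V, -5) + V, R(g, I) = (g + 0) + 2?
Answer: -6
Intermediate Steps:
R(g, I) = 2 + g (R(g, I) = g + 2 = 2 + g)
Z = 1
s(V) = 2 + 2*V (s(V) = (2 + V) + V = 2 + 2*V)
Z*s(H(4)) = 1*(2 + 2*(-1*4)) = 1*(2 + 2*(-4)) = 1*(2 - 8) = 1*(-6) = -6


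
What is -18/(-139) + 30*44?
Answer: 183498/139 ≈ 1320.1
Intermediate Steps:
-18/(-139) + 30*44 = -18*(-1/139) + 1320 = 18/139 + 1320 = 183498/139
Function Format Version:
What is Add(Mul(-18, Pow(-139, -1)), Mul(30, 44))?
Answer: Rational(183498, 139) ≈ 1320.1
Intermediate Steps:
Add(Mul(-18, Pow(-139, -1)), Mul(30, 44)) = Add(Mul(-18, Rational(-1, 139)), 1320) = Add(Rational(18, 139), 1320) = Rational(183498, 139)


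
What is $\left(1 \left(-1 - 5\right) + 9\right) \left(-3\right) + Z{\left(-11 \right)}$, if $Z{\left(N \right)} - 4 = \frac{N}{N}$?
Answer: $-4$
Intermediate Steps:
$Z{\left(N \right)} = 5$ ($Z{\left(N \right)} = 4 + \frac{N}{N} = 4 + 1 = 5$)
$\left(1 \left(-1 - 5\right) + 9\right) \left(-3\right) + Z{\left(-11 \right)} = \left(1 \left(-1 - 5\right) + 9\right) \left(-3\right) + 5 = \left(1 \left(-6\right) + 9\right) \left(-3\right) + 5 = \left(-6 + 9\right) \left(-3\right) + 5 = 3 \left(-3\right) + 5 = -9 + 5 = -4$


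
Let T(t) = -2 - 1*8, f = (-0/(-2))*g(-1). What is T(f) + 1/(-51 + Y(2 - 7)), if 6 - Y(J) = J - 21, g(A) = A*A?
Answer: -191/19 ≈ -10.053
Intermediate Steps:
g(A) = A²
f = 0 (f = -0/(-2)*(-1)² = -0*(-1)/2*1 = -2*0*1 = 0*1 = 0)
T(t) = -10 (T(t) = -2 - 8 = -10)
Y(J) = 27 - J (Y(J) = 6 - (J - 21) = 6 - (-21 + J) = 6 + (21 - J) = 27 - J)
T(f) + 1/(-51 + Y(2 - 7)) = -10 + 1/(-51 + (27 - (2 - 7))) = -10 + 1/(-51 + (27 - 1*(-5))) = -10 + 1/(-51 + (27 + 5)) = -10 + 1/(-51 + 32) = -10 + 1/(-19) = -10 - 1/19 = -191/19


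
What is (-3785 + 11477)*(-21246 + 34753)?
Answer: 103895844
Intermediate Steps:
(-3785 + 11477)*(-21246 + 34753) = 7692*13507 = 103895844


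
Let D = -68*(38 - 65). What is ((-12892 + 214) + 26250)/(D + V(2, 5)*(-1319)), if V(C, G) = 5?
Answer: -13572/4759 ≈ -2.8519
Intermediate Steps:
D = 1836 (D = -68*(-27) = 1836)
((-12892 + 214) + 26250)/(D + V(2, 5)*(-1319)) = ((-12892 + 214) + 26250)/(1836 + 5*(-1319)) = (-12678 + 26250)/(1836 - 6595) = 13572/(-4759) = 13572*(-1/4759) = -13572/4759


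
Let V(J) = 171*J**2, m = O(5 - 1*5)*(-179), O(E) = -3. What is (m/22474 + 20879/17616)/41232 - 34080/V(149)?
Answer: -30805491406213919/3442850950835079936 ≈ -0.0089477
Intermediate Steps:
m = 537 (m = -3*(-179) = 537)
(m/22474 + 20879/17616)/41232 - 34080/V(149) = (537/22474 + 20879/17616)/41232 - 34080/(171*149**2) = (537*(1/22474) + 20879*(1/17616))*(1/41232) - 34080/(171*22201) = (537/22474 + 20879/17616)*(1/41232) - 34080/3796371 = (239347219/197950992)*(1/41232) - 34080*1/3796371 = 239347219/8161915302144 - 11360/1265457 = -30805491406213919/3442850950835079936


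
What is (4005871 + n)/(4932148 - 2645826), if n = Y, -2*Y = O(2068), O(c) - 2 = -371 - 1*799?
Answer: 4006455/2286322 ≈ 1.7524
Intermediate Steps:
O(c) = -1168 (O(c) = 2 + (-371 - 1*799) = 2 + (-371 - 799) = 2 - 1170 = -1168)
Y = 584 (Y = -1/2*(-1168) = 584)
n = 584
(4005871 + n)/(4932148 - 2645826) = (4005871 + 584)/(4932148 - 2645826) = 4006455/2286322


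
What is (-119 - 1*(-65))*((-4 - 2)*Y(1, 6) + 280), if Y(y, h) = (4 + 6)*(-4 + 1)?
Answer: -24840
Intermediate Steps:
Y(y, h) = -30 (Y(y, h) = 10*(-3) = -30)
(-119 - 1*(-65))*((-4 - 2)*Y(1, 6) + 280) = (-119 - 1*(-65))*((-4 - 2)*(-30) + 280) = (-119 + 65)*(-6*(-30) + 280) = -54*(180 + 280) = -54*460 = -24840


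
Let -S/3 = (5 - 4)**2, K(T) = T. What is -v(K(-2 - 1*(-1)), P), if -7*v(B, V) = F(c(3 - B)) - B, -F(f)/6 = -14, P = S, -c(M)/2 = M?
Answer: 85/7 ≈ 12.143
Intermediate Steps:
c(M) = -2*M
S = -3 (S = -3*(5 - 4)**2 = -3*1**2 = -3*1 = -3)
P = -3
F(f) = 84 (F(f) = -6*(-14) = 84)
v(B, V) = -12 + B/7 (v(B, V) = -(84 - B)/7 = -12 + B/7)
-v(K(-2 - 1*(-1)), P) = -(-12 + (-2 - 1*(-1))/7) = -(-12 + (-2 + 1)/7) = -(-12 + (1/7)*(-1)) = -(-12 - 1/7) = -1*(-85/7) = 85/7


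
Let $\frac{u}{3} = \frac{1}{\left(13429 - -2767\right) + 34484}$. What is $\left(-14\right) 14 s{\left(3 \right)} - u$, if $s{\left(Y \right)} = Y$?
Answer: $- \frac{29799843}{50680} \approx -588.0$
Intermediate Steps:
$u = \frac{3}{50680}$ ($u = \frac{3}{\left(13429 - -2767\right) + 34484} = \frac{3}{\left(13429 + 2767\right) + 34484} = \frac{3}{16196 + 34484} = \frac{3}{50680} \approx 5.9195 \cdot 10^{-5}$)
$\left(-14\right) 14 s{\left(3 \right)} - u = \left(-14\right) 14 \cdot 3 - \frac{3}{50680} = \left(-196\right) 3 - \frac{3}{50680} = -588 - \frac{3}{50680} = - \frac{29799843}{50680}$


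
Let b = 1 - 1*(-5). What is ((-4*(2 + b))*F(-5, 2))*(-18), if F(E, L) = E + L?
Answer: -1728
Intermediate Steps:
b = 6 (b = 1 + 5 = 6)
((-4*(2 + b))*F(-5, 2))*(-18) = ((-4*(2 + 6))*(-5 + 2))*(-18) = (-4*8*(-3))*(-18) = -32*(-3)*(-18) = 96*(-18) = -1728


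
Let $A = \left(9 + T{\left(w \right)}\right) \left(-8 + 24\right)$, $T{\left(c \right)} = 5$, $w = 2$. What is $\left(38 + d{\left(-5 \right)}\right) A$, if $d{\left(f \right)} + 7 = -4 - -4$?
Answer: $6944$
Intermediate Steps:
$d{\left(f \right)} = -7$ ($d{\left(f \right)} = -7 - 0 = -7 + \left(-4 + 4\right) = -7 + 0 = -7$)
$A = 224$ ($A = \left(9 + 5\right) \left(-8 + 24\right) = 14 \cdot 16 = 224$)
$\left(38 + d{\left(-5 \right)}\right) A = \left(38 - 7\right) 224 = 31 \cdot 224 = 6944$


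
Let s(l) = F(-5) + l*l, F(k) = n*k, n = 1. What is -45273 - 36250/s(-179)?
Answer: -725201039/16018 ≈ -45274.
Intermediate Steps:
F(k) = k (F(k) = 1*k = k)
s(l) = -5 + l² (s(l) = -5 + l*l = -5 + l²)
-45273 - 36250/s(-179) = -45273 - 36250/(-5 + (-179)²) = -45273 - 36250/(-5 + 32041) = -45273 - 36250/32036 = -45273 - 1*18125/16018 = -45273 - 18125/16018 = -725201039/16018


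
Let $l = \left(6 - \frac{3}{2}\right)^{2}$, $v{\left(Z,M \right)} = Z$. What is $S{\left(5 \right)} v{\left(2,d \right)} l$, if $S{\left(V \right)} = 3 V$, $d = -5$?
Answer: $\frac{1215}{2} \approx 607.5$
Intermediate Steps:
$l = \frac{81}{4}$ ($l = \left(6 - \frac{3}{2}\right)^{2} = \left(\frac{9}{2}\right)^{2} = \frac{81}{4} \approx 20.25$)
$S{\left(5 \right)} v{\left(2,d \right)} l = 3 \cdot 5 \cdot 2 \cdot \frac{81}{4} = 15 \cdot 2 \cdot \frac{81}{4} = 30 \cdot \frac{81}{4} = \frac{1215}{2}$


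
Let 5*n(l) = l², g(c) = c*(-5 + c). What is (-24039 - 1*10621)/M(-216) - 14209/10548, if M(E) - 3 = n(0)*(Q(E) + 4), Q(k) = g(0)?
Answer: -121878769/10548 ≈ -11555.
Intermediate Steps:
n(l) = l²/5
Q(k) = 0 (Q(k) = 0*(-5 + 0) = 0*(-5) = 0)
M(E) = 3 (M(E) = 3 + ((⅕)*0²)*(0 + 4) = 3 + ((⅕)*0)*4 = 3 + 0*4 = 3 + 0 = 3)
(-24039 - 1*10621)/M(-216) - 14209/10548 = (-24039 - 1*10621)/3 - 14209/10548 = (-24039 - 10621)*(⅓) - 14209*1/10548 = -34660*⅓ - 14209/10548 = -34660/3 - 14209/10548 = -121878769/10548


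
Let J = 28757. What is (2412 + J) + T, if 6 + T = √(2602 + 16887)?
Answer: 31163 + √19489 ≈ 31303.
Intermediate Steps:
T = -6 + √19489 (T = -6 + √(2602 + 16887) = -6 + √19489 ≈ 133.60)
(2412 + J) + T = (2412 + 28757) + (-6 + √19489) = 31169 + (-6 + √19489) = 31163 + √19489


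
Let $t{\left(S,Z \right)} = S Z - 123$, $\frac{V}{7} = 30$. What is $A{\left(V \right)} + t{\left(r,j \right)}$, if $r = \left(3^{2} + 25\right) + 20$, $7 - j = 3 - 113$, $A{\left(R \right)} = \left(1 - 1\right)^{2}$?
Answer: $6195$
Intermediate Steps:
$V = 210$ ($V = 7 \cdot 30 = 210$)
$A{\left(R \right)} = 0$ ($A{\left(R \right)} = 0^{2} = 0$)
$j = 117$ ($j = 7 - \left(3 - 113\right) = 7 - -110 = 7 + 110 = 117$)
$r = 54$ ($r = \left(9 + 25\right) + 20 = 34 + 20 = 54$)
$t{\left(S,Z \right)} = -123 + S Z$
$A{\left(V \right)} + t{\left(r,j \right)} = 0 + \left(-123 + 54 \cdot 117\right) = 0 + \left(-123 + 6318\right) = 0 + 6195 = 6195$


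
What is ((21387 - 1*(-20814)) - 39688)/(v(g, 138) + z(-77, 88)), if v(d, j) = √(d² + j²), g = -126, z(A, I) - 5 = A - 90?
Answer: 22617/482 + 2513*√970/1446 ≈ 101.05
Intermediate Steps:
z(A, I) = -85 + A (z(A, I) = 5 + (A - 90) = 5 + (-90 + A) = -85 + A)
((21387 - 1*(-20814)) - 39688)/(v(g, 138) + z(-77, 88)) = ((21387 - 1*(-20814)) - 39688)/(√((-126)² + 138²) + (-85 - 77)) = ((21387 + 20814) - 39688)/(√(15876 + 19044) - 162) = (42201 - 39688)/(√34920 - 162) = 2513/(6*√970 - 162) = 2513/(-162 + 6*√970)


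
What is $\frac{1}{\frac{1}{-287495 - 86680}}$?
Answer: $-374175$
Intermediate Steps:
$\frac{1}{\frac{1}{-287495 - 86680}} = \frac{1}{\frac{1}{-374175}} = \frac{1}{- \frac{1}{374175}} = -374175$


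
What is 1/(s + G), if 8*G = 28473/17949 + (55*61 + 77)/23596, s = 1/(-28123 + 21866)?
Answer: 1766662298152/382150639775 ≈ 4.6229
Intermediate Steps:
s = -1/6257 (s = 1/(-6257) = -1/6257 ≈ -0.00015982)
G = 61120823/282349736 (G = (28473/17949 + (55*61 + 77)/23596)/8 = (28473*(1/17949) + (3355 + 77)*(1/23596))/8 = (9491/5983 + 3432*(1/23596))/8 = (9491/5983 + 858/5899)/8 = (1/8)*(61120823/35293717) = 61120823/282349736 ≈ 0.21647)
1/(s + G) = 1/(-1/6257 + 61120823/282349736) = 1/(382150639775/1766662298152) = 1766662298152/382150639775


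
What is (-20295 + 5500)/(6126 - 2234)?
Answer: -14795/3892 ≈ -3.8014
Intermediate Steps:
(-20295 + 5500)/(6126 - 2234) = -14795/3892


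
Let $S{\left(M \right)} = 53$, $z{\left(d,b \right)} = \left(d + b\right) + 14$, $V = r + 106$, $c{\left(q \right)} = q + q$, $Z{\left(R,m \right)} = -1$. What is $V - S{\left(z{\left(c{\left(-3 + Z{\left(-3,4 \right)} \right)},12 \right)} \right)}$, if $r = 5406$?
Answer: $5459$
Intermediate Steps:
$c{\left(q \right)} = 2 q$
$V = 5512$ ($V = 5406 + 106 = 5512$)
$z{\left(d,b \right)} = 14 + b + d$ ($z{\left(d,b \right)} = \left(b + d\right) + 14 = 14 + b + d$)
$V - S{\left(z{\left(c{\left(-3 + Z{\left(-3,4 \right)} \right)},12 \right)} \right)} = 5512 - 53 = 5459$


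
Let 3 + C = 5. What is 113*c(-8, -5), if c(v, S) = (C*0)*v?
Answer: 0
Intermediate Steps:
C = 2 (C = -3 + 5 = 2)
c(v, S) = 0 (c(v, S) = (2*0)*v = 0*v = 0)
113*c(-8, -5) = 113*0 = 0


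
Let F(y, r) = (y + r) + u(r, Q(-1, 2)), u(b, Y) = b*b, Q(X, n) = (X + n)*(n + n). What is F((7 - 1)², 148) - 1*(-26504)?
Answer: 48592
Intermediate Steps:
Q(X, n) = 2*n*(X + n) (Q(X, n) = (X + n)*(2*n) = 2*n*(X + n))
u(b, Y) = b²
F(y, r) = r + y + r² (F(y, r) = (y + r) + r² = (r + y) + r² = r + y + r²)
F((7 - 1)², 148) - 1*(-26504) = (148 + (7 - 1)² + 148²) - 1*(-26504) = (148 + 6² + 21904) + 26504 = (148 + 36 + 21904) + 26504 = 22088 + 26504 = 48592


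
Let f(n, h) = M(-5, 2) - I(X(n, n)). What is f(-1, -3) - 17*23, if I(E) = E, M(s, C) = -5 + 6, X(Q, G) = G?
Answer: -389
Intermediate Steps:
M(s, C) = 1
f(n, h) = 1 - n
f(-1, -3) - 17*23 = (1 - 1*(-1)) - 17*23 = (1 + 1) - 391 = 2 - 391 = -389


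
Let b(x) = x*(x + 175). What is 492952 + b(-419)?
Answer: 595188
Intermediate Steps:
b(x) = x*(175 + x)
492952 + b(-419) = 492952 - 419*(175 - 419) = 492952 - 419*(-244) = 492952 + 102236 = 595188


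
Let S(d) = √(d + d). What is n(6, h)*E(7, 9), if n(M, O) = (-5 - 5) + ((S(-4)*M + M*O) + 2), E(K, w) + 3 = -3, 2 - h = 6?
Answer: 192 - 72*I*√2 ≈ 192.0 - 101.82*I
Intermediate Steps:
h = -4 (h = 2 - 1*6 = 2 - 6 = -4)
E(K, w) = -6 (E(K, w) = -3 - 3 = -6)
S(d) = √2*√d (S(d) = √(2*d) = √2*√d)
n(M, O) = -8 + M*O + 2*I*M*√2 (n(M, O) = (-5 - 5) + (((√2*√(-4))*M + M*O) + 2) = -10 + (((√2*(2*I))*M + M*O) + 2) = -10 + (((2*I*√2)*M + M*O) + 2) = -10 + ((2*I*M*√2 + M*O) + 2) = -10 + ((M*O + 2*I*M*√2) + 2) = -10 + (2 + M*O + 2*I*M*√2) = -8 + M*O + 2*I*M*√2)
n(6, h)*E(7, 9) = (-8 + 6*(-4) + 2*I*6*√2)*(-6) = (-8 - 24 + 12*I*√2)*(-6) = (-32 + 12*I*√2)*(-6) = 192 - 72*I*√2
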